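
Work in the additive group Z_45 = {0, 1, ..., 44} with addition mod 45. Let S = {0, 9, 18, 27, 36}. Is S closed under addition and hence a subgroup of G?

Yes

|S| = 5 divides |G| = 45, consistent with Lagrange.
S contains the identity, every element's inverse is in S, and S is closed under +: it is a subgroup.
In fact S = ⟨18⟩.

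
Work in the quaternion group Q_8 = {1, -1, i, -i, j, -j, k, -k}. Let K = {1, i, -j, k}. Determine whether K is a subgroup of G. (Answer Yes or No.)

No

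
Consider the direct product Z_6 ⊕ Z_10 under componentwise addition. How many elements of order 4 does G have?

0

An element (a,b) has order lcm(ord(a), ord(b)); count pairs with lcm equal to 4.
Enumerating gives 0 such elements.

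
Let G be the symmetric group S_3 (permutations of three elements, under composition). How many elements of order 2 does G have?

3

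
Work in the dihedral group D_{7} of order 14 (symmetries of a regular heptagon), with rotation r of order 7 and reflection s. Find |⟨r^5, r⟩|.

7

|⟨r^5⟩| = 7 and |⟨r⟩| = 7, so |H| is a multiple of lcm(7, 7) = 7 and divides |G| = 14.
Closing under the operation: H = {e, r, r^2, r^3, r^4, r^5, r^6}, so |H| = 7.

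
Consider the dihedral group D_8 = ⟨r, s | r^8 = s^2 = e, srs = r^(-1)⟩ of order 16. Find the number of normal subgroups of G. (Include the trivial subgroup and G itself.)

7

G has 19 subgroups. Checking conjugation-invariance by order — order 1: 1/1 normal; order 2: 1/9 normal; order 4: 1/5 normal; order 8: 3/3 normal; order 16: 1/1 normal.
Total normal subgroups: 7.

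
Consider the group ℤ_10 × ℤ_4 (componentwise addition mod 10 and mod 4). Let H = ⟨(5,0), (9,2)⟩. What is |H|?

|⟨(5,0)⟩| = 2 and |⟨(9,2)⟩| = 10, so |H| is a multiple of lcm(2, 10) = 10 and divides |G| = 40.
Closing under the operation: H = {(0,0), (0,2), (1,0), (1,2), (2,0), (2,2), (3,0), (3,2), (4,0), (4,2), (5,0), (5,2), (6,0), (6,2), (7,0), (7,2), (8,0), (8,2), (9,0), (9,2)}, so |H| = 20.

20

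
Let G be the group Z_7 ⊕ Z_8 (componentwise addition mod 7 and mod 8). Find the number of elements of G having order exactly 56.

24

An element (a,b) has order lcm(ord(a), ord(b)); count pairs with lcm equal to 56.
Enumerating gives 24 such elements.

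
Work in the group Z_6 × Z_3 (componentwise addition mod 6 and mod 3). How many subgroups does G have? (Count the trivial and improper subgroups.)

|G| = 18, so by Lagrange every subgroup order divides 18. Divisors: 1, 2, 3, 6, 9, 18.
Subgroups by order — order 1: 1; order 2: 1; order 3: 4; order 6: 4; order 9: 1; order 18: 1.
Total: 1 + 1 + 4 + 4 + 1 + 1 = 12.

12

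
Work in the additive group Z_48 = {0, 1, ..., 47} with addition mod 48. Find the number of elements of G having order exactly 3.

2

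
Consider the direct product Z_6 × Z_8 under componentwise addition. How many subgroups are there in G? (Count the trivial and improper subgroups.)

22

|G| = 48, so by Lagrange every subgroup order divides 48. Divisors: 1, 2, 3, 4, 6, 8, 12, 16, 24, 48.
Subgroups by order — order 1: 1; order 2: 3; order 3: 1; order 4: 3; order 6: 3; order 8: 3; order 12: 3; order 16: 1; order 24: 3; order 48: 1.
Total: 1 + 3 + 1 + 3 + 3 + 3 + 3 + 1 + 3 + 1 = 22.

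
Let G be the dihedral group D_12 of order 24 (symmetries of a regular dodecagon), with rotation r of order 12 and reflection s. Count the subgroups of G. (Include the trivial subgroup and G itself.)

|G| = 24, so by Lagrange every subgroup order divides 24. Divisors: 1, 2, 3, 4, 6, 8, 12, 24.
Subgroups by order — order 1: 1; order 2: 13; order 3: 1; order 4: 7; order 6: 5; order 8: 3; order 12: 3; order 24: 1.
Total: 1 + 13 + 1 + 7 + 5 + 3 + 3 + 1 = 34.

34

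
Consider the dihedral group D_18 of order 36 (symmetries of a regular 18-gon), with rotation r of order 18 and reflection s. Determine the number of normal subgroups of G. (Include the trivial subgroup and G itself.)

G has 45 subgroups. Checking conjugation-invariance by order — order 1: 1/1 normal; order 2: 1/19 normal; order 3: 1/1 normal; order 4: 0/9 normal; order 6: 1/7 normal; order 9: 1/1 normal; order 12: 0/3 normal; order 18: 3/3 normal; order 36: 1/1 normal.
Total normal subgroups: 9.

9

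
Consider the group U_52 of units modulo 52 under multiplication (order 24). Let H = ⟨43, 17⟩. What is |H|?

|⟨43⟩| = 6 and |⟨17⟩| = 6, so |H| is a multiple of lcm(6, 6) = 6 and divides |G| = 24.
Closing under the operation: H = {1, 3, 9, 17, 23, 25, 27, 29, 35, 43, 49, 51}, so |H| = 12.

12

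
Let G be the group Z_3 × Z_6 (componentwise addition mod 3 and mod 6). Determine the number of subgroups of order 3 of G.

4

|G| = 18 and 3 | 18, so subgroups of order 3 are possible by Lagrange.
The subgroups of order 3 are: {(0,0), (0,2), (0,4)}; {(0,0), (1,0), (2,0)}; {(0,0), (1,2), (2,4)}; {(0,0), (1,4), (2,2)}.
So G has 4 subgroups of order 3.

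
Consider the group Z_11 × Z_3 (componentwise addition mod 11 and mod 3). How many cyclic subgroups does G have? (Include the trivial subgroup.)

4

Each element a generates a cyclic subgroup ⟨a⟩; distinct elements may generate the same one (a cyclic group of order d has φ(d) generators).
Cyclic subgroups by order — order 1: 1; order 3: 1; order 11: 1; order 33: 1.
Total: 4.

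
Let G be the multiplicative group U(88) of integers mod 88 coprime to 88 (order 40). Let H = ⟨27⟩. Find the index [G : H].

4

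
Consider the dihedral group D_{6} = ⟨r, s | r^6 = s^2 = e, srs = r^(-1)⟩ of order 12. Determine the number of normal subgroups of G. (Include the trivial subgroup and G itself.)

7

G has 16 subgroups. Checking conjugation-invariance by order — order 1: 1/1 normal; order 2: 1/7 normal; order 3: 1/1 normal; order 4: 0/3 normal; order 6: 3/3 normal; order 12: 1/1 normal.
Total normal subgroups: 7.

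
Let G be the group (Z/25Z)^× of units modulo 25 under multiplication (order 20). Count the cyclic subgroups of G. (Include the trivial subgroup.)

Group the elements of G by the cyclic subgroup they generate; each cyclic subgroup of order d accounts for φ(d) elements.
Cyclic subgroups by order — order 1: 1; order 2: 1; order 4: 1; order 5: 1; order 10: 1; order 20: 1.
Total: 6.

6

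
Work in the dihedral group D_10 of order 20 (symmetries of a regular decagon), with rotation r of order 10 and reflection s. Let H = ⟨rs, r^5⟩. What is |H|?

|⟨rs⟩| = 2 and |⟨r^5⟩| = 2, so |H| is a multiple of lcm(2, 2) = 2 and divides |G| = 20.
Closing under the operation: H = {e, r^5, rs, r^6s}, so |H| = 4.

4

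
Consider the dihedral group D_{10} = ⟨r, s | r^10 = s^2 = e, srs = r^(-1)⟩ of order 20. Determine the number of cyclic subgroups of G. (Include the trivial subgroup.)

14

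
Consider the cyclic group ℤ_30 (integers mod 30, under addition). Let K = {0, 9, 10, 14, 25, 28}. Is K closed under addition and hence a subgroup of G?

No

25 ∈ K but its inverse 5 ∉ K, so K is not a subgroup.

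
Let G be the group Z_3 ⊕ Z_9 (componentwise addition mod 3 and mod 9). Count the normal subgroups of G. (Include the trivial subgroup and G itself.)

G is abelian, so every subgroup is normal.
G has 10 subgroups in total, hence 10 normal subgroups.

10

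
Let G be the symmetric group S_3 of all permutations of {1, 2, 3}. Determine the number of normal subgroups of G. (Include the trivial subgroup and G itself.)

3

G has 6 subgroups. Checking conjugation-invariance by order — order 1: 1/1 normal; order 2: 0/3 normal; order 3: 1/1 normal; order 6: 1/1 normal.
Total normal subgroups: 3.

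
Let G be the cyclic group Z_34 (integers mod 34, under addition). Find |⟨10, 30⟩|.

17

|⟨10⟩| = 17 and |⟨30⟩| = 17, so |H| is a multiple of lcm(17, 17) = 17 and divides |G| = 34.
Closing under the operation: H = {0, 2, 4, 6, 8, 10, 12, 14, 16, 18, 20, 22, 24, 26, 28, 30, 32}, so |H| = 17.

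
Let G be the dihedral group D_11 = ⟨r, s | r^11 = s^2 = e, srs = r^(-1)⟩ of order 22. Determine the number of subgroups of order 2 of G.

11

|G| = 22 and 2 | 22, so subgroups of order 2 are possible by Lagrange.
The subgroups of order 2 are: {e, r^10s}; {e, r^2s}; {e, r^3s}; {e, r^4s}; … (11 in all).
So G has 11 subgroups of order 2.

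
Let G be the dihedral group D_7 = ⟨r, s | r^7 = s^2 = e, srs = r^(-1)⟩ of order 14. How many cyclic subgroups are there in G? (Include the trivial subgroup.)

9

A cyclic subgroup of order d is generated by each of its φ(d) elements of order d, so the cyclic subgroups of order d number (#elements of order d)/φ(d).
Cyclic subgroups by order — order 1: 1; order 2: 7; order 7: 1.
Total: 9.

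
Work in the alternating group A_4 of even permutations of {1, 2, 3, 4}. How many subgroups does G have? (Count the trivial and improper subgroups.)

|G| = 12, so by Lagrange every subgroup order divides 12. Divisors: 1, 2, 3, 4, 6, 12.
Subgroups by order — order 1: 1; order 2: 3; order 3: 4; order 4: 1; order 6: 0; order 12: 1.
Total: 1 + 3 + 4 + 1 + 0 + 1 = 10.

10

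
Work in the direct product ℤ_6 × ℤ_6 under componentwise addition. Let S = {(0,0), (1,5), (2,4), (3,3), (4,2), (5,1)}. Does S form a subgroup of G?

|S| = 6 divides |G| = 36, consistent with Lagrange.
S contains the identity, every element's inverse is in S, and S is closed under +: it is a subgroup.
In fact S = ⟨(1,5)⟩.

Yes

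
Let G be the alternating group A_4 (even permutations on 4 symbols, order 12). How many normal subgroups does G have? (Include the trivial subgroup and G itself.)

3

G has 10 subgroups. Checking conjugation-invariance by order — order 1: 1/1 normal; order 2: 0/3 normal; order 3: 0/4 normal; order 4: 1/1 normal; order 12: 1/1 normal.
Total normal subgroups: 3.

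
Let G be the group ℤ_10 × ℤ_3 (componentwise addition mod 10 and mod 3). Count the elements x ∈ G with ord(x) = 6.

An element (a,b) has order lcm(ord(a), ord(b)); count pairs with lcm equal to 6.
Enumerating gives 2 such elements.

2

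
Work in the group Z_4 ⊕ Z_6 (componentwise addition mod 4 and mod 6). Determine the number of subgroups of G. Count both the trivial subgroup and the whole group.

16

|G| = 24, so by Lagrange every subgroup order divides 24. Divisors: 1, 2, 3, 4, 6, 8, 12, 24.
Subgroups by order — order 1: 1; order 2: 3; order 3: 1; order 4: 3; order 6: 3; order 8: 1; order 12: 3; order 24: 1.
Total: 1 + 3 + 1 + 3 + 3 + 1 + 3 + 1 = 16.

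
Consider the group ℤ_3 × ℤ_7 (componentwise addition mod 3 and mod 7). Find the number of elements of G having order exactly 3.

An element (a,b) has order lcm(ord(a), ord(b)); count pairs with lcm equal to 3.
Enumerating gives 2 such elements.

2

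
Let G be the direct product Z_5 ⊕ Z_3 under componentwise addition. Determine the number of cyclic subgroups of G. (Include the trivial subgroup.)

4

Group the elements of G by the cyclic subgroup they generate; each cyclic subgroup of order d accounts for φ(d) elements.
Cyclic subgroups by order — order 1: 1; order 3: 1; order 5: 1; order 15: 1.
Total: 4.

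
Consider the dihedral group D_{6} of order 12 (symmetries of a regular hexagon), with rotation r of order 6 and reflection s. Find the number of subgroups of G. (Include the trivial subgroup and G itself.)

|G| = 12, so by Lagrange every subgroup order divides 12. Divisors: 1, 2, 3, 4, 6, 12.
Subgroups by order — order 1: 1; order 2: 7; order 3: 1; order 4: 3; order 6: 3; order 12: 1.
Total: 1 + 7 + 1 + 3 + 3 + 1 = 16.

16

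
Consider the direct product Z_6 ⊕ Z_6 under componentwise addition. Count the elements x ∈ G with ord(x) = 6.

An element (a,b) has order lcm(ord(a), ord(b)); count pairs with lcm equal to 6.
Enumerating gives 24 such elements.

24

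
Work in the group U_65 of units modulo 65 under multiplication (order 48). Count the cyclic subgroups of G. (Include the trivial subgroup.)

A cyclic subgroup of order d is generated by each of its φ(d) elements of order d, so the cyclic subgroups of order d number (#elements of order d)/φ(d).
Cyclic subgroups by order — order 1: 1; order 2: 3; order 3: 1; order 4: 6; order 6: 3; order 12: 6.
Total: 20.

20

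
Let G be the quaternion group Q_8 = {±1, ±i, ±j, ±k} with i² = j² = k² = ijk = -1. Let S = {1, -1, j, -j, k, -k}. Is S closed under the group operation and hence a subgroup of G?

No

|S| = 6 does not divide |G| = 8, so by Lagrange S is not a subgroup.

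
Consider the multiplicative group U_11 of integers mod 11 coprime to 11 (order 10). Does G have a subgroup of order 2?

2 | 10. A subgroup of order 2 is {1, 10}.

Yes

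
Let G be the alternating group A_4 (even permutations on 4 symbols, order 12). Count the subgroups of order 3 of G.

4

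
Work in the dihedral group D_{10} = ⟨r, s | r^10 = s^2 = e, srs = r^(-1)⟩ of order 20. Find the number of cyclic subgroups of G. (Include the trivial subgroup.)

14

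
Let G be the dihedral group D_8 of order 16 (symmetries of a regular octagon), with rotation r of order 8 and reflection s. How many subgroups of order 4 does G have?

5

|G| = 16 and 4 | 16, so subgroups of order 4 are possible by Lagrange.
The subgroups of order 4 are: {e, r^2, r^4, r^6}; {e, r^4, r^2s, r^6s}; {e, r^4, r^3s, r^7s}; {e, r^4, s, r^4s}; … (5 in all).
So G has 5 subgroups of order 4.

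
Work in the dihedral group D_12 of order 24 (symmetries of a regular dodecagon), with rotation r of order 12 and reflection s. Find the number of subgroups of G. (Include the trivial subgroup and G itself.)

|G| = 24, so by Lagrange every subgroup order divides 24. Divisors: 1, 2, 3, 4, 6, 8, 12, 24.
Subgroups by order — order 1: 1; order 2: 13; order 3: 1; order 4: 7; order 6: 5; order 8: 3; order 12: 3; order 24: 1.
Total: 1 + 13 + 1 + 7 + 5 + 3 + 3 + 1 = 34.

34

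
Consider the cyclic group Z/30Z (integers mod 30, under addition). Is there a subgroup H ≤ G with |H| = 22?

No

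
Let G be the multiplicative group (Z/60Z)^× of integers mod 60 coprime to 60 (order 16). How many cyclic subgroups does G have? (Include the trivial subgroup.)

A cyclic subgroup of order d is generated by each of its φ(d) elements of order d, so the cyclic subgroups of order d number (#elements of order d)/φ(d).
Cyclic subgroups by order — order 1: 1; order 2: 7; order 4: 4.
Total: 12.

12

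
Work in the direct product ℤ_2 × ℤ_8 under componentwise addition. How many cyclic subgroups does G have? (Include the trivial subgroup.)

8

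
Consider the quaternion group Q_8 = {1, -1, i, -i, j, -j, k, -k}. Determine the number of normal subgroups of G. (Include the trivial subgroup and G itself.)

G has 6 subgroups. Checking conjugation-invariance by order — order 1: 1/1 normal; order 2: 1/1 normal; order 4: 3/3 normal; order 8: 1/1 normal.
Total normal subgroups: 6.

6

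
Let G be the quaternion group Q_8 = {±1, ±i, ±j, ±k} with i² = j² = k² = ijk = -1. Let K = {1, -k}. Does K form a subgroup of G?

-k ∈ K but its inverse k ∉ K, so K is not a subgroup.

No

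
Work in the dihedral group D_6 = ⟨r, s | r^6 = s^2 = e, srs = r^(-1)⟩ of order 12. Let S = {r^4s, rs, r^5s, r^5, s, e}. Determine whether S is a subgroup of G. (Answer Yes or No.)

r^5 ∈ S but its inverse r ∉ S, so S is not a subgroup.

No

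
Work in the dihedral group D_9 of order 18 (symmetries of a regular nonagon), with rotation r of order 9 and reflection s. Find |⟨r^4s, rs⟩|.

6

|⟨r^4s⟩| = 2 and |⟨rs⟩| = 2, so |H| is a multiple of lcm(2, 2) = 2 and divides |G| = 18.
Closing under the operation: H = {e, r^3, r^6, rs, r^4s, r^7s}, so |H| = 6.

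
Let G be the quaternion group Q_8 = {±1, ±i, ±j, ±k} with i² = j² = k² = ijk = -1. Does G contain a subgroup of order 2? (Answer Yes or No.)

2 | 8. A subgroup of order 2 is {1, -1}.

Yes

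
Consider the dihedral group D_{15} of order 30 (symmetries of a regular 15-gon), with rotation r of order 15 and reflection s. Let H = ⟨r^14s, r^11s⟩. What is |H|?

10

|⟨r^14s⟩| = 2 and |⟨r^11s⟩| = 2, so |H| is a multiple of lcm(2, 2) = 2 and divides |G| = 30.
Closing under the operation: H = {e, r^3, r^6, r^9, r^12, r^2s, r^5s, r^8s, r^11s, r^14s}, so |H| = 10.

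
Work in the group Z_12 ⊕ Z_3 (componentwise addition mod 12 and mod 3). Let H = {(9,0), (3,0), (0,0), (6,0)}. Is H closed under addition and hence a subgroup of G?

Yes

|H| = 4 divides |G| = 36, consistent with Lagrange.
H contains the identity, every element's inverse is in H, and H is closed under +: it is a subgroup.
In fact H = ⟨(9,0)⟩.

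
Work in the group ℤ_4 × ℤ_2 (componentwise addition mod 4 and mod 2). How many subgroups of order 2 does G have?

|G| = 8 and 2 | 8, so subgroups of order 2 are possible by Lagrange.
The subgroups of order 2 are: {(0,0), (0,1)}; {(0,0), (2,0)}; {(0,0), (2,1)}.
So G has 3 subgroups of order 2.

3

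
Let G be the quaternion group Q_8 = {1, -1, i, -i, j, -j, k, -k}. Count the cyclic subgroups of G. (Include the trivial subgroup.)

5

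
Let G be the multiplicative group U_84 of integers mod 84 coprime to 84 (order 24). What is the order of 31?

Compute successive powers of 31 mod 84: 31, 37, 55, 25, 19, 1; 31^6 ≡ 1 (mod 84).
So |⟨31⟩| = 6.

6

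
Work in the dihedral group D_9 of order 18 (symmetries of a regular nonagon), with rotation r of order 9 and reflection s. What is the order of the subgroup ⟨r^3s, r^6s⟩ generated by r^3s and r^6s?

6

|⟨r^3s⟩| = 2 and |⟨r^6s⟩| = 2, so |H| is a multiple of lcm(2, 2) = 2 and divides |G| = 18.
Closing under the operation: H = {e, r^3, r^6, s, r^3s, r^6s}, so |H| = 6.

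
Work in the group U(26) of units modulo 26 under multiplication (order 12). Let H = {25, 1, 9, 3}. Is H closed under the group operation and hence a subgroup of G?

No

Closure fails: 3 · 25 = 23 ∉ H. So H is not a subgroup.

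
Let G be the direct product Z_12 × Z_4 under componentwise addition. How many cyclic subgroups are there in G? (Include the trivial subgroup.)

A cyclic subgroup of order d is generated by each of its φ(d) elements of order d, so the cyclic subgroups of order d number (#elements of order d)/φ(d).
Cyclic subgroups by order — order 1: 1; order 2: 3; order 3: 1; order 4: 6; order 6: 3; order 12: 6.
Total: 20.

20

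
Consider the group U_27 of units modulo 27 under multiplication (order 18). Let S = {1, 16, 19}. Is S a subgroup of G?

No

16 ∈ S but its inverse 22 ∉ S, so S is not a subgroup.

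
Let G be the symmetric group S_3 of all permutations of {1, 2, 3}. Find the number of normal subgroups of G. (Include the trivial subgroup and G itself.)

G has 6 subgroups. Checking conjugation-invariance by order — order 1: 1/1 normal; order 2: 0/3 normal; order 3: 1/1 normal; order 6: 1/1 normal.
Total normal subgroups: 3.

3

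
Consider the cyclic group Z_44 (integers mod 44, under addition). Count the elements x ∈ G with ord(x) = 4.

2

In a cyclic group of order 44, the number of elements of order d (for d | 44) is φ(d).
φ(4) = 2.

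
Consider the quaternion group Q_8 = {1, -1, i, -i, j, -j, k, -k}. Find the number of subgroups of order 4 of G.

|G| = 8 and 4 | 8, so subgroups of order 4 are possible by Lagrange.
The subgroups of order 4 are: {1, -1, i, -i}; {1, -1, j, -j}; {1, -1, k, -k}.
So G has 3 subgroups of order 4.

3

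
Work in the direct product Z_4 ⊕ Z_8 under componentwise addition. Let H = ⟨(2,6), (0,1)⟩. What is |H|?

16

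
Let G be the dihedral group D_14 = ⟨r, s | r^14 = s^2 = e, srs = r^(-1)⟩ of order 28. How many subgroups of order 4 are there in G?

|G| = 28 and 4 | 28, so subgroups of order 4 are possible by Lagrange.
The subgroups of order 4 are: {e, r^7, r^3s, r^10s}; {e, r^7, r^4s, r^11s}; {e, r^7, r^5s, r^12s}; {e, r^7, r^6s, r^13s}; … (7 in all).
So G has 7 subgroups of order 4.

7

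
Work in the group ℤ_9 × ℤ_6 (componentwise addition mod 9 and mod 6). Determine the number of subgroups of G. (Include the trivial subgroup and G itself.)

20

|G| = 54, so by Lagrange every subgroup order divides 54. Divisors: 1, 2, 3, 6, 9, 18, 27, 54.
Subgroups by order — order 1: 1; order 2: 1; order 3: 4; order 6: 4; order 9: 4; order 18: 4; order 27: 1; order 54: 1.
Total: 1 + 1 + 4 + 4 + 4 + 4 + 1 + 1 = 20.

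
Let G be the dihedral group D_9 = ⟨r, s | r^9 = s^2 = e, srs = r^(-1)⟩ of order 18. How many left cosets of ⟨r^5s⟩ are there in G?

9

|⟨r^5s⟩| = 2 and |G| = 18.
By Lagrange, [G : H] = |G|/|H| = 18/2 = 9.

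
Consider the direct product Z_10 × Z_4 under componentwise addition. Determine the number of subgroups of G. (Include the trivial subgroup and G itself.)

16

|G| = 40, so by Lagrange every subgroup order divides 40. Divisors: 1, 2, 4, 5, 8, 10, 20, 40.
Subgroups by order — order 1: 1; order 2: 3; order 4: 3; order 5: 1; order 8: 1; order 10: 3; order 20: 3; order 40: 1.
Total: 1 + 3 + 3 + 1 + 1 + 3 + 3 + 1 = 16.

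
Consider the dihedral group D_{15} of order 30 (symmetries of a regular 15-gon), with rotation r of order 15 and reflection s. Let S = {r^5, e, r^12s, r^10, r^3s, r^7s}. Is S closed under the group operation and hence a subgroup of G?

No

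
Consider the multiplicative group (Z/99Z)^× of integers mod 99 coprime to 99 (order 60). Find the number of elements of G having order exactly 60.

No element of G has order 60 (even though 60 | 60).

0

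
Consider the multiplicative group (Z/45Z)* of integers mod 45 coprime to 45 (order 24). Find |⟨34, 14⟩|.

|⟨34⟩| = 6 and |⟨14⟩| = 6, so |H| is a multiple of lcm(6, 6) = 6 and divides |G| = 24.
Closing under the operation: H = {1, 4, 11, 14, 16, 19, 26, 29, 31, 34, 41, 44}, so |H| = 12.

12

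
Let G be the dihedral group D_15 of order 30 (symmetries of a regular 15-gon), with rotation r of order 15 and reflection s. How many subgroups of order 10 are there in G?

3

|G| = 30 and 10 | 30, so subgroups of order 10 are possible by Lagrange.
The subgroups of order 10 are: {e, r^3, r^6, r^9, r^12, rs, r^4s, r^7s, r^10s, r^13s}; {e, r^3, r^6, r^9, r^12, r^2s, r^5s, r^8s, r^11s, r^14s}; {e, r^3, r^6, r^9, r^12, s, r^3s, r^6s, r^9s, r^12s}.
So G has 3 subgroups of order 10.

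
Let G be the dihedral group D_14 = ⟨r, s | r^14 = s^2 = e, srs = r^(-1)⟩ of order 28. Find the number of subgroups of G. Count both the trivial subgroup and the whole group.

|G| = 28, so by Lagrange every subgroup order divides 28. Divisors: 1, 2, 4, 7, 14, 28.
Subgroups by order — order 1: 1; order 2: 15; order 4: 7; order 7: 1; order 14: 3; order 28: 1.
Total: 1 + 15 + 7 + 1 + 3 + 1 = 28.

28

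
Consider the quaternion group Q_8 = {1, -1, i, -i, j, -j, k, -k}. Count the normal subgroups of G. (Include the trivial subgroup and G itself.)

6

G has 6 subgroups. Checking conjugation-invariance by order — order 1: 1/1 normal; order 2: 1/1 normal; order 4: 3/3 normal; order 8: 1/1 normal.
Total normal subgroups: 6.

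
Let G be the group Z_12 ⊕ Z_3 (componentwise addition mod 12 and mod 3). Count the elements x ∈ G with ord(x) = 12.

16

An element (a,b) has order lcm(ord(a), ord(b)); count pairs with lcm equal to 12.
Enumerating gives 16 such elements.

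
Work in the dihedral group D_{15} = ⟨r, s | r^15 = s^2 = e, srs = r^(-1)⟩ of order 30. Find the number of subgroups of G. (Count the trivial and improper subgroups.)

28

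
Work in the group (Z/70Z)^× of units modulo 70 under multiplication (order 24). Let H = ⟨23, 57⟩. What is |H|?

12

|⟨23⟩| = 12 and |⟨57⟩| = 4, so |H| is a multiple of lcm(12, 4) = 12 and divides |G| = 24.
Closing under the operation: H = {1, 9, 11, 23, 29, 37, 39, 43, 51, 53, 57, 67}, so |H| = 12.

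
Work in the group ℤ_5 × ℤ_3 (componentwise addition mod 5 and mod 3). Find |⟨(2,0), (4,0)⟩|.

5

|⟨(2,0)⟩| = 5 and |⟨(4,0)⟩| = 5, so |H| is a multiple of lcm(5, 5) = 5 and divides |G| = 15.
Closing under the operation: H = {(0,0), (1,0), (2,0), (3,0), (4,0)}, so |H| = 5.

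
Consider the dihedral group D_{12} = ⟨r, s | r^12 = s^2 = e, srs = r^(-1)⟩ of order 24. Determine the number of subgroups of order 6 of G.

5

|G| = 24 and 6 | 24, so subgroups of order 6 are possible by Lagrange.
The subgroups of order 6 are: {e, r^2, r^4, r^6, r^8, r^10}; {e, r^4, r^8, r^2s, r^6s, r^10s}; {e, r^4, r^8, r^3s, r^7s, r^11s}; {e, r^4, r^8, s, r^4s, r^8s}; … (5 in all).
So G has 5 subgroups of order 6.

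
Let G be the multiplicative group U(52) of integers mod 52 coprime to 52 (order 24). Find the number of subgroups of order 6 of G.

|G| = 24 and 6 | 24, so subgroups of order 6 are possible by Lagrange.
The subgroups of order 6 are: {1, 9, 17, 25, 29, 49}; {1, 9, 23, 29, 43, 51}; {1, 3, 9, 27, 29, 35}.
So G has 3 subgroups of order 6.

3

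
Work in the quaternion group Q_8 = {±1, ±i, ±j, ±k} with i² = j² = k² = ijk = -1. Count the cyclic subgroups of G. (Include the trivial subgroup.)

5

A cyclic subgroup of order d is generated by each of its φ(d) elements of order d, so the cyclic subgroups of order d number (#elements of order d)/φ(d).
Cyclic subgroups by order — order 1: 1; order 2: 1; order 4: 3.
Total: 5.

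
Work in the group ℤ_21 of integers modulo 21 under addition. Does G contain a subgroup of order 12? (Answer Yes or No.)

No

12 does not divide |G| = 21, so by Lagrange no subgroup of order 12 exists.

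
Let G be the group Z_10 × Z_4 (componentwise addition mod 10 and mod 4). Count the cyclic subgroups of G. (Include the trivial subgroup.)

12

A cyclic subgroup of order d is generated by each of its φ(d) elements of order d, so the cyclic subgroups of order d number (#elements of order d)/φ(d).
Cyclic subgroups by order — order 1: 1; order 2: 3; order 4: 2; order 5: 1; order 10: 3; order 20: 2.
Total: 12.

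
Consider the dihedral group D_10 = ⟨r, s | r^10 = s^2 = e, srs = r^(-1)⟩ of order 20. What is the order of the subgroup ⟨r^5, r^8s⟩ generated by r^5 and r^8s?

4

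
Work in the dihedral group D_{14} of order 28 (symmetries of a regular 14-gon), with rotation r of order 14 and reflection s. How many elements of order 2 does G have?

Enumerating element orders in G gives 15 elements of order 2.

15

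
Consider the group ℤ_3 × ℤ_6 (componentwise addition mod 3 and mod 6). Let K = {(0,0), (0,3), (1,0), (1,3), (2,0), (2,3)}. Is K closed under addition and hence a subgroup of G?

|K| = 6 divides |G| = 18, consistent with Lagrange.
K contains the identity, every element's inverse is in K, and K is closed under +: it is a subgroup.
In fact K = ⟨(2,3)⟩.

Yes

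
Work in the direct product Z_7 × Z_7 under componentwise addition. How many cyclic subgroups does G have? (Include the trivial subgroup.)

9

Group the elements of G by the cyclic subgroup they generate; each cyclic subgroup of order d accounts for φ(d) elements.
Cyclic subgroups by order — order 1: 1; order 7: 8.
Total: 9.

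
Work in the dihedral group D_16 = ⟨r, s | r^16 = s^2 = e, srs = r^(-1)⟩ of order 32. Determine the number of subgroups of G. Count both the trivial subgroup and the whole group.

36

|G| = 32, so by Lagrange every subgroup order divides 32. Divisors: 1, 2, 4, 8, 16, 32.
Subgroups by order — order 1: 1; order 2: 17; order 4: 9; order 8: 5; order 16: 3; order 32: 1.
Total: 1 + 17 + 9 + 5 + 3 + 1 = 36.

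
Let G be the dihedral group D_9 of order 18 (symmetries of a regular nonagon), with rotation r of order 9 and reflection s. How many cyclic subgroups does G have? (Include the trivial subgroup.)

Each element a generates a cyclic subgroup ⟨a⟩; distinct elements may generate the same one (a cyclic group of order d has φ(d) generators).
Cyclic subgroups by order — order 1: 1; order 2: 9; order 3: 1; order 9: 1.
Total: 12.

12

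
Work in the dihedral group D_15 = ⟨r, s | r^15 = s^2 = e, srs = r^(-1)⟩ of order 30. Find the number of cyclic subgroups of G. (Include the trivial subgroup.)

Group the elements of G by the cyclic subgroup they generate; each cyclic subgroup of order d accounts for φ(d) elements.
Cyclic subgroups by order — order 1: 1; order 2: 15; order 3: 1; order 5: 1; order 15: 1.
Total: 19.

19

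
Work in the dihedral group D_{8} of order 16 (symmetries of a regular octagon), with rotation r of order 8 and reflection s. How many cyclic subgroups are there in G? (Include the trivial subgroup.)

12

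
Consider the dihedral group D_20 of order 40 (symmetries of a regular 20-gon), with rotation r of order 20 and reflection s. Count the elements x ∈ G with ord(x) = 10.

The elements of order 10 are: r^2, r^6, r^14, r^18.
That's 4.

4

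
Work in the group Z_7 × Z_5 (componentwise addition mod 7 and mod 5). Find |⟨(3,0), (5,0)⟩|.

7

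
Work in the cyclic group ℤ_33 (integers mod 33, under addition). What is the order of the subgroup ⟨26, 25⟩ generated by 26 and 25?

|⟨26⟩| = 33 and |⟨25⟩| = 33, so |H| is a multiple of lcm(33, 33) = 33 and divides |G| = 33.
Closing {26, 25} under the group operation gives all of G, so |H| = 33.

33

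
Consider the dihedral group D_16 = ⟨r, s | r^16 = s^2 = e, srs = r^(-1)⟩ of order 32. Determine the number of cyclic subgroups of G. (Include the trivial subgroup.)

A cyclic subgroup of order d is generated by each of its φ(d) elements of order d, so the cyclic subgroups of order d number (#elements of order d)/φ(d).
Cyclic subgroups by order — order 1: 1; order 2: 17; order 4: 1; order 8: 1; order 16: 1.
Total: 21.

21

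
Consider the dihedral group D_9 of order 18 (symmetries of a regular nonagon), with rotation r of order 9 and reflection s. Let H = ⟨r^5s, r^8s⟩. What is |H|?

|⟨r^5s⟩| = 2 and |⟨r^8s⟩| = 2, so |H| is a multiple of lcm(2, 2) = 2 and divides |G| = 18.
Closing under the operation: H = {e, r^3, r^6, r^2s, r^5s, r^8s}, so |H| = 6.

6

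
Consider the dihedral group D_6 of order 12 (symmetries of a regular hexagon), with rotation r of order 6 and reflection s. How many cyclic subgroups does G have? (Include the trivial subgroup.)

10

Each element a generates a cyclic subgroup ⟨a⟩; distinct elements may generate the same one (a cyclic group of order d has φ(d) generators).
Cyclic subgroups by order — order 1: 1; order 2: 7; order 3: 1; order 6: 1.
Total: 10.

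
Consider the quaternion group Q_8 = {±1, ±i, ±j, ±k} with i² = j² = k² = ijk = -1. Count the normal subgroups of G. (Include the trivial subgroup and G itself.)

6

G has 6 subgroups. Checking conjugation-invariance by order — order 1: 1/1 normal; order 2: 1/1 normal; order 4: 3/3 normal; order 8: 1/1 normal.
Total normal subgroups: 6.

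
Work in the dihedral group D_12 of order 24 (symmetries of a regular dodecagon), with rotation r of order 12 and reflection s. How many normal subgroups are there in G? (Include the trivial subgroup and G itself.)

9

G has 34 subgroups. Checking conjugation-invariance by order — order 1: 1/1 normal; order 2: 1/13 normal; order 3: 1/1 normal; order 4: 1/7 normal; order 6: 1/5 normal; order 8: 0/3 normal; order 12: 3/3 normal; order 24: 1/1 normal.
Total normal subgroups: 9.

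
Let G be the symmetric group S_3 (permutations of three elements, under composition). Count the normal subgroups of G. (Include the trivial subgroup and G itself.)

3

G has 6 subgroups. Checking conjugation-invariance by order — order 1: 1/1 normal; order 2: 0/3 normal; order 3: 1/1 normal; order 6: 1/1 normal.
Total normal subgroups: 3.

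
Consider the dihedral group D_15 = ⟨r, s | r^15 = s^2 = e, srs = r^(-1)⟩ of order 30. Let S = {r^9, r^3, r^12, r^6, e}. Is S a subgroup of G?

Yes

|S| = 5 divides |G| = 30, consistent with Lagrange.
S contains the identity, every element's inverse is in S, and S is closed under ·: it is a subgroup.
In fact S = ⟨r^9⟩.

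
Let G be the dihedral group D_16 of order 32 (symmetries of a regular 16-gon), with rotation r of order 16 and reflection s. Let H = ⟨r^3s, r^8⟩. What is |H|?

|⟨r^3s⟩| = 2 and |⟨r^8⟩| = 2, so |H| is a multiple of lcm(2, 2) = 2 and divides |G| = 32.
Closing under the operation: H = {e, r^8, r^3s, r^11s}, so |H| = 4.

4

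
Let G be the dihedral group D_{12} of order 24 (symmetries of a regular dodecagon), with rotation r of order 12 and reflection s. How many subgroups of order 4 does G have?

7

|G| = 24 and 4 | 24, so subgroups of order 4 are possible by Lagrange.
The subgroups of order 4 are: {e, r^6, r^4s, r^10s}; {e, r^6, r^5s, r^11s}; {e, r^6, r^2s, r^8s}; {e, r^3, r^6, r^9}; … (7 in all).
So G has 7 subgroups of order 4.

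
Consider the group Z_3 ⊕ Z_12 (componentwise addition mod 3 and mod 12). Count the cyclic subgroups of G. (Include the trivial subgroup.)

15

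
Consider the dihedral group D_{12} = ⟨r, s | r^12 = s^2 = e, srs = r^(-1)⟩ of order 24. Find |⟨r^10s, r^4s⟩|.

|⟨r^10s⟩| = 2 and |⟨r^4s⟩| = 2, so |H| is a multiple of lcm(2, 2) = 2 and divides |G| = 24.
Closing under the operation: H = {e, r^6, r^4s, r^10s}, so |H| = 4.

4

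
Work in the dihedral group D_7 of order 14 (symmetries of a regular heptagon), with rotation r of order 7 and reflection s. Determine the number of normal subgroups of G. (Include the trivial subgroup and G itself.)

G has 10 subgroups. Checking conjugation-invariance by order — order 1: 1/1 normal; order 2: 0/7 normal; order 7: 1/1 normal; order 14: 1/1 normal.
Total normal subgroups: 3.

3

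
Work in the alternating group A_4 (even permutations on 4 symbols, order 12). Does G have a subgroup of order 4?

Yes

4 | 12. A subgroup of order 4 is {e, (1 2)(3 4), (1 3)(2 4), (1 4)(2 3)}.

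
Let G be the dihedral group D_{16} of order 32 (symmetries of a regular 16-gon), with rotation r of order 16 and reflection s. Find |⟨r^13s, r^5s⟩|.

4

|⟨r^13s⟩| = 2 and |⟨r^5s⟩| = 2, so |H| is a multiple of lcm(2, 2) = 2 and divides |G| = 32.
Closing under the operation: H = {e, r^8, r^5s, r^13s}, so |H| = 4.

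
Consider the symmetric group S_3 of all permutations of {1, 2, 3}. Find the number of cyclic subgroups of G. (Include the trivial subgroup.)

Group the elements of G by the cyclic subgroup they generate; each cyclic subgroup of order d accounts for φ(d) elements.
Cyclic subgroups by order — order 1: 1; order 2: 3; order 3: 1.
Total: 5.

5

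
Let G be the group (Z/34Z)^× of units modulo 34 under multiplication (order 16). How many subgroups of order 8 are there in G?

|G| = 16 and 8 | 16, so subgroups of order 8 are possible by Lagrange.
The subgroups of order 8 are: {1, 9, 13, 15, 19, 21, 25, 33}.
So G has 1 subgroup of order 8.

1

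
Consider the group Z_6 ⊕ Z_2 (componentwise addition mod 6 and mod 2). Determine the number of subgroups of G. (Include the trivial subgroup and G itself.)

|G| = 12, so by Lagrange every subgroup order divides 12. Divisors: 1, 2, 3, 4, 6, 12.
Subgroups by order — order 1: 1; order 2: 3; order 3: 1; order 4: 1; order 6: 3; order 12: 1.
Total: 1 + 3 + 1 + 1 + 3 + 1 = 10.

10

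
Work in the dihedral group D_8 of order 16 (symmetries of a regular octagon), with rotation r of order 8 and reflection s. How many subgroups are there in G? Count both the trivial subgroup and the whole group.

|G| = 16, so by Lagrange every subgroup order divides 16. Divisors: 1, 2, 4, 8, 16.
Subgroups by order — order 1: 1; order 2: 9; order 4: 5; order 8: 3; order 16: 1.
Total: 1 + 9 + 5 + 3 + 1 = 19.

19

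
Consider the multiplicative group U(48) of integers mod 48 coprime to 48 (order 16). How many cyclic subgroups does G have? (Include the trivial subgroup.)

Each element a generates a cyclic subgroup ⟨a⟩; distinct elements may generate the same one (a cyclic group of order d has φ(d) generators).
Cyclic subgroups by order — order 1: 1; order 2: 7; order 4: 4.
Total: 12.

12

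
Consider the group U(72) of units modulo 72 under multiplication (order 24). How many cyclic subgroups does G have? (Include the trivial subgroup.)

16

Each element a generates a cyclic subgroup ⟨a⟩; distinct elements may generate the same one (a cyclic group of order d has φ(d) generators).
Cyclic subgroups by order — order 1: 1; order 2: 7; order 3: 1; order 6: 7.
Total: 16.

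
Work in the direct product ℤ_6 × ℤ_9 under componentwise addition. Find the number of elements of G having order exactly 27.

An element (a,b) has order lcm(ord(a), ord(b)); count pairs with lcm equal to 27.
Enumerating gives 0 such elements.

0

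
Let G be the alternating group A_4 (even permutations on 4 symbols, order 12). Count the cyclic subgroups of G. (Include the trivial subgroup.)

Each element a generates a cyclic subgroup ⟨a⟩; distinct elements may generate the same one (a cyclic group of order d has φ(d) generators).
Cyclic subgroups by order — order 1: 1; order 2: 3; order 3: 4.
Total: 8.

8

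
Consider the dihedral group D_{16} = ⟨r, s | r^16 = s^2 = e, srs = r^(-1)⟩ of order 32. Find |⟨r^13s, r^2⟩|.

16

|⟨r^13s⟩| = 2 and |⟨r^2⟩| = 8, so |H| is a multiple of lcm(2, 8) = 8 and divides |G| = 32.
Closing under the operation: H = {e, r^2, r^4, r^6, r^8, r^10, r^12, r^14, rs, r^3s, r^5s, r^7s, r^9s, r^11s, r^13s, r^15s}, so |H| = 16.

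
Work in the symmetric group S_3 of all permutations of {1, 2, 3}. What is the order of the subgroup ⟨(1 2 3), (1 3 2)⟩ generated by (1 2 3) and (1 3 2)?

3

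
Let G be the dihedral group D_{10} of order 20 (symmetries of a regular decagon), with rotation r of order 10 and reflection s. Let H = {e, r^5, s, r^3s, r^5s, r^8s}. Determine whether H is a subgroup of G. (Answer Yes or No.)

|H| = 6 does not divide |G| = 20, so by Lagrange H is not a subgroup.

No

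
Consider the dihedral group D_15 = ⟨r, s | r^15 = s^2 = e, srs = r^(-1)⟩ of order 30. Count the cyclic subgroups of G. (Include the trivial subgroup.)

Each element a generates a cyclic subgroup ⟨a⟩; distinct elements may generate the same one (a cyclic group of order d has φ(d) generators).
Cyclic subgroups by order — order 1: 1; order 2: 15; order 3: 1; order 5: 1; order 15: 1.
Total: 19.

19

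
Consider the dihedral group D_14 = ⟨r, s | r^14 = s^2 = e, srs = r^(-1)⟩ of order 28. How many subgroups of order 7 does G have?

|G| = 28 and 7 | 28, so subgroups of order 7 are possible by Lagrange.
The subgroups of order 7 are: {e, r^2, r^4, r^6, r^8, r^10, r^12}.
So G has 1 subgroup of order 7.

1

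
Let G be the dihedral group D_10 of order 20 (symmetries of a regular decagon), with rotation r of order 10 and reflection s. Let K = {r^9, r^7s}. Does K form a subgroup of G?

No

The identity e ∉ K, so K is not a subgroup.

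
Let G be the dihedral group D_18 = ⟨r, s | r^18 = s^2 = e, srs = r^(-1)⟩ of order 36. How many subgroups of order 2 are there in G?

19

|G| = 36 and 2 | 36, so subgroups of order 2 are possible by Lagrange.
The subgroups of order 2 are: {e, r^10s}; {e, r^11s}; {e, r^12s}; {e, r^13s}; … (19 in all).
So G has 19 subgroups of order 2.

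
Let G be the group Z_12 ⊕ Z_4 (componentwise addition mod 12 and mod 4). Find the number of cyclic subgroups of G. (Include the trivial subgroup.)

20

Group the elements of G by the cyclic subgroup they generate; each cyclic subgroup of order d accounts for φ(d) elements.
Cyclic subgroups by order — order 1: 1; order 2: 3; order 3: 1; order 4: 6; order 6: 3; order 12: 6.
Total: 20.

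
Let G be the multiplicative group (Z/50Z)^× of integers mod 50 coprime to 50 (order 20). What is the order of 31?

5

Compute successive powers of 31 mod 50: 31, 11, 41, 21, 1; 31^5 ≡ 1 (mod 50).
So |⟨31⟩| = 5.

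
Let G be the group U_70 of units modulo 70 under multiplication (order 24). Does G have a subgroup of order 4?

Yes

4 | 24. A subgroup of order 4 is {1, 13, 27, 29}.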